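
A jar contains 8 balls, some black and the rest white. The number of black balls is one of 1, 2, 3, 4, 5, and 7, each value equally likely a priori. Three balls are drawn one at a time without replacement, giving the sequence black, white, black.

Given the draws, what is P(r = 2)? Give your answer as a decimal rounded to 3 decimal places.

0.063

For each hypothesis, P(data | H) works out to: P(data | r = 1) = (1/8)(7/7)(0/6) = 0; P(data | r = 2) = (2/8)(6/7)(1/6) = 1/28; P(data | r = 3) = (3/8)(5/7)(2/6) = 5/56; P(data | r = 4) = (4/8)(4/7)(3/6) = 1/7; P(data | r = 5) = (5/8)(3/7)(4/6) = 5/28; P(data | r = 7) = (7/8)(1/7)(6/6) = 1/8.
Weighting by the prior gives 1/6 · 0 = 0, 1/6 · 1/28 = 1/168, 1/6 · 5/56 = 5/336, 1/6 · 1/7 = 1/42, 1/6 · 5/28 = 5/168, 1/6 · 1/8 = 1/48; summing to 2/21.
Therefore the posterior P(r = 2 | data) = (1/168) / (2/21) = 1/16.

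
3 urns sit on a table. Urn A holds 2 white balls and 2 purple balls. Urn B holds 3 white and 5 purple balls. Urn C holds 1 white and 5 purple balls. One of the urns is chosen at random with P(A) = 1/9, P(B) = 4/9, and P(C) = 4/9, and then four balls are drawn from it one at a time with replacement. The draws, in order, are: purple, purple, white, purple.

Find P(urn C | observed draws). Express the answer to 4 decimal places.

The likelihood of the observed sequence under each hypothesis: P(data | urn A) = (2/4)(2/4)(2/4)(2/4) = 0.0625; P(data | urn B) = (5/8)(5/8)(3/8)(5/8) = 0.091553; P(data | urn C) = (5/6)(5/6)(1/6)(5/6) = 0.096451.
Weighting by the prior gives 1/9 · 0.0625 = 0.0069444, 4/9 · 0.091553 = 0.04069, 4/9 · 0.096451 = 0.042867; these sum to 0.090501.
By Bayes' rule, P(urn C | data) = (0.042867) / (0.090501) = 0.47366.

0.4737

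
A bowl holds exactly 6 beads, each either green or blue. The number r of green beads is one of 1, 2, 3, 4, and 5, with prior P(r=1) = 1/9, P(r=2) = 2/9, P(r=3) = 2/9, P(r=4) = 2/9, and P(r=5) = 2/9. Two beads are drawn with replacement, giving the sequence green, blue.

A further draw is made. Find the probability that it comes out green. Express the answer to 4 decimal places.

For each hypothesis, P(data | H) works out to: P(data | r = 1) = (1/6)(5/6) = 5/36; P(data | r = 2) = (2/6)(4/6) = 2/9; P(data | r = 3) = (3/6)(3/6) = 1/4; P(data | r = 4) = (4/6)(2/6) = 2/9; P(data | r = 5) = (5/6)(1/6) = 5/36.
Multiplying each by its prior: 1/9 · 5/36 = 5/324, 2/9 · 2/9 = 4/81, 2/9 · 1/4 = 1/18, 2/9 · 2/9 = 4/81, 2/9 · 5/36 = 5/162; these sum to 65/324.
Normalising, the posterior is P(r = 1 | data) = 1/13, P(r = 2 | data) = 16/65, P(r = 3 | data) = 18/65, P(r = 4 | data) = 16/65, P(r = 5 | data) = 2/13.
Averaging over the posterior, P(green next | data) = (1/6)(1/13) + (1/3)(16/65) + (1/2)(18/65) + (2/3)(16/65) + (5/6)(2/13) = 41/78.

0.5256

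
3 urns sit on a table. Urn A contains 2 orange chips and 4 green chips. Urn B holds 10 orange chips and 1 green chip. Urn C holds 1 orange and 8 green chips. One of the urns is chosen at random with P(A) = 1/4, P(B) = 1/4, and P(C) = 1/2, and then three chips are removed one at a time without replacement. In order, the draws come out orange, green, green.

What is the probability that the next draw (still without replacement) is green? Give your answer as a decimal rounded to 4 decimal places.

Compute the likelihood of the observed sequence for each case: P(data | urn A) = (2/6)(4/5)(3/4) = 1/5; P(data | urn B) = (10/11)(1/10)(0/9) = 0; P(data | urn C) = (1/9)(8/8)(7/7) = 1/9.
The prior-weighted likelihoods are 1/4 · 1/5 = 1/20, 1/4 · 0 = 0, 1/2 · 1/9 = 1/18; these sum to 19/180.
The posterior is then P(urn A | data) = 9/19, P(urn B | data) = 0, P(urn C | data) = 10/19.
The predictive probability is P(green next | data) = (2/3)(9/19) + (1)(10/19) = 16/19.

0.8421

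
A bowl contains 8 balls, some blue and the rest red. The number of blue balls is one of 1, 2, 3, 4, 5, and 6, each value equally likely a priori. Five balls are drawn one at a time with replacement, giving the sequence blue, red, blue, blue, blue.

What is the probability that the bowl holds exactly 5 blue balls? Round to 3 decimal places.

0.313

For each hypothesis, P(data | H) works out to: P(data | r = 1) = (1/8)(7/8)(1/8)(1/8)(1/8) = 0.00021362; P(data | r = 2) = (2/8)(6/8)(2/8)(2/8)(2/8) = 0.0029297; P(data | r = 3) = (3/8)(5/8)(3/8)(3/8)(3/8) = 0.01236; P(data | r = 4) = (4/8)(4/8)(4/8)(4/8)(4/8) = 0.03125; P(data | r = 5) = (5/8)(3/8)(5/8)(5/8)(5/8) = 0.05722; P(data | r = 6) = (6/8)(2/8)(6/8)(6/8)(6/8) = 0.079102.
The prior-weighted likelihoods are 1/6 · 0.00021362 = 3.5604e-05, 1/6 · 0.0029297 = 0.00048828, 1/6 · 0.01236 = 0.0020599, 1/6 · 0.03125 = 0.0052083, 1/6 · 0.05722 = 0.0095367, 1/6 · 0.079102 = 0.013184; summing to 0.030512.
Therefore the posterior P(r = 5 | data) = (0.0095367) / (0.030512) = 0.31255.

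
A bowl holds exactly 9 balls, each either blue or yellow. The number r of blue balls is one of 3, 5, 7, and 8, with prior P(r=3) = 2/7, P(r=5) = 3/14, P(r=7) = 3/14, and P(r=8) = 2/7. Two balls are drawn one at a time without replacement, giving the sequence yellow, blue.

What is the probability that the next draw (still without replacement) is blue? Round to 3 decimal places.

0.596

The likelihood of the observed sequence under each hypothesis: P(data | r = 3) = (6/9)(3/8) = 1/4; P(data | r = 5) = (4/9)(5/8) = 5/18; P(data | r = 7) = (2/9)(7/8) = 7/36; P(data | r = 8) = (1/9)(8/8) = 1/9.
Multiplying each by its prior: 2/7 · 1/4 = 1/14, 3/14 · 5/18 = 5/84, 3/14 · 7/36 = 1/24, 2/7 · 1/9 = 2/63; with total 103/504.
Normalising, the posterior is P(r = 3 | data) = 36/103, P(r = 5 | data) = 30/103, P(r = 7 | data) = 21/103, P(r = 8 | data) = 16/103.
Averaging over the posterior, P(blue next | data) = (2/7)(36/103) + (4/7)(30/103) + (6/7)(21/103) + (1)(16/103) = 430/721.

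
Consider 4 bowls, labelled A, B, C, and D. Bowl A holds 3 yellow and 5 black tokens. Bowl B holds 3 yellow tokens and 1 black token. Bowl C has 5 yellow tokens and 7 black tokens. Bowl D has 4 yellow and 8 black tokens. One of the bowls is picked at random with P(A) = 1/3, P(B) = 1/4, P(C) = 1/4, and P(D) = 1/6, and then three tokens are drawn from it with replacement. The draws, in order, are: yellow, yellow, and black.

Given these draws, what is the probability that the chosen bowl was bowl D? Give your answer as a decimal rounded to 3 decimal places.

0.121

The likelihood of the observed sequence under each hypothesis: P(data | bowl A) = (3/8)(3/8)(5/8) = 0.087891; P(data | bowl B) = (3/4)(3/4)(1/4) = 0.14062; P(data | bowl C) = (5/12)(5/12)(7/12) = 0.10127; P(data | bowl D) = (4/12)(4/12)(8/12) = 0.074074.
The prior-weighted likelihoods are 1/3 · 0.087891 = 0.029297, 1/4 · 0.14062 = 0.035156, 1/4 · 0.10127 = 0.025318, 1/6 · 0.074074 = 0.012346; summing to 0.10212.
Therefore the posterior P(bowl D | data) = (0.012346) / (0.10212) = 0.1209.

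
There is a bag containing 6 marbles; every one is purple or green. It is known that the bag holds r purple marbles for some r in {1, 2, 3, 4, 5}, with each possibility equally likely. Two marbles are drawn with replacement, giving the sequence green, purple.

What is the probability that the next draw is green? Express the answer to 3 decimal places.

Under each hypothesis, the probability of the observed sequence is: P(data | r = 1) = (5/6)(1/6) = 5/36; P(data | r = 2) = (4/6)(2/6) = 2/9; P(data | r = 3) = (3/6)(3/6) = 1/4; P(data | r = 4) = (2/6)(4/6) = 2/9; P(data | r = 5) = (1/6)(5/6) = 5/36.
The prior-weighted likelihoods are 1/5 · 5/36 = 1/36, 1/5 · 2/9 = 2/45, 1/5 · 1/4 = 1/20, 1/5 · 2/9 = 2/45, 1/5 · 5/36 = 1/36; these sum to 7/36.
The posterior is then P(r = 1 | data) = 1/7, P(r = 2 | data) = 8/35, P(r = 3 | data) = 9/35, P(r = 4 | data) = 8/35, P(r = 5 | data) = 1/7.
The predictive probability is P(green next | data) = (5/6)(1/7) + (2/3)(8/35) + (1/2)(9/35) + (1/3)(8/35) + (1/6)(1/7) = 1/2.

0.500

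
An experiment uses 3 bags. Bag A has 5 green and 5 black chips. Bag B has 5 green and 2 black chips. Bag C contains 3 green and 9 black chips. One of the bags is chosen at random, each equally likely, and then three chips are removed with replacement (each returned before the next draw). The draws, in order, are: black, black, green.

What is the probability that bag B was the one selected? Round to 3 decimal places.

For each hypothesis, P(data | H) works out to: P(data | bag A) = (5/10)(5/10)(5/10) = 0.125; P(data | bag B) = (2/7)(2/7)(5/7) = 0.058309; P(data | bag C) = (9/12)(9/12)(3/12) = 0.14062.
The prior-weighted likelihoods are 1/3 · 0.125 = 0.041667, 1/3 · 0.058309 = 0.019436, 1/3 · 0.14062 = 0.046875; these sum to 0.10798.
Therefore the posterior P(bag B | data) = (0.019436) / (0.10798) = 0.18.

0.180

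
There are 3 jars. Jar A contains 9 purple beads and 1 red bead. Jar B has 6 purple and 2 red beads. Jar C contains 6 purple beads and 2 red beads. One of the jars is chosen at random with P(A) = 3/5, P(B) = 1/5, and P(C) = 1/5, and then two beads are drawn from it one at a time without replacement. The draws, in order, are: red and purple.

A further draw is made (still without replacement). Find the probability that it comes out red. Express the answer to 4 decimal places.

For each hypothesis, P(data | H) works out to: P(data | jar A) = (1/10)(9/9) = 1/10; P(data | jar B) = (2/8)(6/7) = 3/14; P(data | jar C) = (2/8)(6/7) = 3/14.
The prior-weighted likelihoods are 3/5 · 1/10 = 3/50, 1/5 · 3/14 = 3/70, 1/5 · 3/14 = 3/70; these sum to 51/350.
The posterior is then P(jar A | data) = 7/17, P(jar B | data) = 5/17, P(jar C | data) = 5/17.
So P(red next | data) = Σ P(red next | H) P(H | data) = (0)(7/17) + (1/6)(5/17) + (1/6)(5/17) = 5/51.

0.0980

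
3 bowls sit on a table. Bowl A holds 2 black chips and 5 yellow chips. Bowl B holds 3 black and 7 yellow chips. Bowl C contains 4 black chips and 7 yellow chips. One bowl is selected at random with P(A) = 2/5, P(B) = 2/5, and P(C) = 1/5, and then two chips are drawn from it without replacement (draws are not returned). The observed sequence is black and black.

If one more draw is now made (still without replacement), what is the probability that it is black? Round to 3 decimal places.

0.121

Compute the likelihood of the observed sequence for each case: P(data | bowl A) = (2/7)(1/6) = 1/21; P(data | bowl B) = (3/10)(2/9) = 1/15; P(data | bowl C) = (4/11)(3/10) = 6/55.
Multiplying each by its prior: 2/5 · 1/21 = 2/105, 2/5 · 1/15 = 2/75, 1/5 · 6/55 = 6/275; with total 26/385.
The posterior is then P(bowl A | data) = 11/39, P(bowl B | data) = 77/195, P(bowl C | data) = 21/65.
So P(black next | data) = Σ P(black next | H) P(H | data) = (0)(11/39) + (1/8)(77/195) + (2/9)(21/65) = 63/520.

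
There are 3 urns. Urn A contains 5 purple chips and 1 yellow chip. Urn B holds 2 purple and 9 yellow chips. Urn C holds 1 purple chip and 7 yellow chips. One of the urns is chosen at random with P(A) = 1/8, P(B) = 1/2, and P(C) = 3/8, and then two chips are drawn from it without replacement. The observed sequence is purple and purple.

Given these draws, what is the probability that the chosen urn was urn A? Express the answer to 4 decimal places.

Compute the likelihood of the observed sequence for each case: P(data | urn A) = (5/6)(4/5) = 2/3; P(data | urn B) = (2/11)(1/10) = 1/55; P(data | urn C) = (1/8)(0/7) = 0.
The prior-weighted likelihoods are 1/8 · 2/3 = 1/12, 1/2 · 1/55 = 1/110, 3/8 · 0 = 0; summing to 61/660.
Therefore the posterior P(urn A | data) = (1/12) / (61/660) = 55/61.

0.9016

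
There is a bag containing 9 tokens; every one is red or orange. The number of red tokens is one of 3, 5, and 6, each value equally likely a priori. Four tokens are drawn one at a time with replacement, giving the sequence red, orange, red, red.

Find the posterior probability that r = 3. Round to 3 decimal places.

0.124

Compute the likelihood of the observed sequence for each case: P(data | r = 3) = (3/9)(6/9)(3/9)(3/9) = 0.024691; P(data | r = 5) = (5/9)(4/9)(5/9)(5/9) = 0.076208; P(data | r = 6) = (6/9)(3/9)(6/9)(6/9) = 0.098765.
The prior-weighted likelihoods are 1/3 · 0.024691 = 0.0082305, 1/3 · 0.076208 = 0.025403, 1/3 · 0.098765 = 0.032922; summing to 0.066555.
Therefore the posterior P(r = 3 | data) = (0.0082305) / (0.066555) = 0.12366.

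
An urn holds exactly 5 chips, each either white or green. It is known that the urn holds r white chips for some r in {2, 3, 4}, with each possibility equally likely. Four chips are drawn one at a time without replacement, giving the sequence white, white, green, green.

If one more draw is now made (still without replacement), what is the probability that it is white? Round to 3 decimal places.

For each hypothesis, P(data | H) works out to: P(data | r = 2) = (2/5)(1/4)(3/3)(2/2) = 1/10; P(data | r = 3) = (3/5)(2/4)(2/3)(1/2) = 1/10; P(data | r = 4) = (4/5)(3/4)(1/3)(0/2) = 0.
Multiplying each by its prior: 1/3 · 1/10 = 1/30, 1/3 · 1/10 = 1/30, 1/3 · 0 = 0; summing to 1/15.
Dividing through by the total gives posterior P(r = 2 | data) = 1/2, P(r = 3 | data) = 1/2, P(r = 4 | data) = 0.
The predictive probability is P(white next | data) = (0)(1/2) + (1)(1/2) = 1/2.

0.500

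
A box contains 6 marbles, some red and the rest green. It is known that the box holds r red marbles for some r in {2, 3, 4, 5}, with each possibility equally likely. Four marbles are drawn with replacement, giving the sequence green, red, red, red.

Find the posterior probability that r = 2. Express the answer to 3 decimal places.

0.087

The likelihood of the observed sequence under each hypothesis: P(data | r = 2) = (4/6)(2/6)(2/6)(2/6) = 0.024691; P(data | r = 3) = (3/6)(3/6)(3/6)(3/6) = 0.0625; P(data | r = 4) = (2/6)(4/6)(4/6)(4/6) = 0.098765; P(data | r = 5) = (1/6)(5/6)(5/6)(5/6) = 0.096451.
Multiplying each by its prior: 1/4 · 0.024691 = 0.0061728, 1/4 · 0.0625 = 0.015625, 1/4 · 0.098765 = 0.024691, 1/4 · 0.096451 = 0.024113; with total 0.070602.
So P(r = 2 | data) = (0.0061728) / (0.070602) = 0.087432.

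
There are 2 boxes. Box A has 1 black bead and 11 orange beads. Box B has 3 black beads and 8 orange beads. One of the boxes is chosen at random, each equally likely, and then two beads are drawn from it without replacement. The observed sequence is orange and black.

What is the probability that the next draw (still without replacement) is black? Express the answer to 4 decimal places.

0.1608

Compute the likelihood of the observed sequence for each case: P(data | box A) = (11/12)(1/11) = 0.083333; P(data | box B) = (8/11)(3/10) = 0.21818.
The prior-weighted likelihoods are 1/2 · 0.083333 = 0.041667, 1/2 · 0.21818 = 0.10909; these sum to 0.15076.
The posterior is then P(box A | data) = 0.27638, P(box B | data) = 0.72362.
So P(black next | data) = Σ P(black next | H) P(H | data) = (0)(0.27638) + (2/9)(0.72362) = 0.1608.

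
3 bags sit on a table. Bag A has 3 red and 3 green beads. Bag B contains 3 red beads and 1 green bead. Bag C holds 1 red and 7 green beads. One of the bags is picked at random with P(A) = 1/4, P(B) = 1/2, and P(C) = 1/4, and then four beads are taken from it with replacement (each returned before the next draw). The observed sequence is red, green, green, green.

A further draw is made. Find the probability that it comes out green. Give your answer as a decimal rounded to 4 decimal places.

0.6505

Compute the likelihood of the observed sequence for each case: P(data | bag A) = (3/6)(3/6)(3/6)(3/6) = 0.0625; P(data | bag B) = (3/4)(1/4)(1/4)(1/4) = 0.011719; P(data | bag C) = (1/8)(7/8)(7/8)(7/8) = 0.08374.
Multiplying each by its prior: 1/4 · 0.0625 = 0.015625, 1/2 · 0.011719 = 0.0058594, 1/4 · 0.08374 = 0.020935; with total 0.042419.
Normalising, the posterior is P(bag A | data) = 0.36835, P(bag B | data) = 0.13813, P(bag C | data) = 0.49353.
Averaging over the posterior, P(green next | data) = (1/2)(0.36835) + (1/4)(0.13813) + (7/8)(0.49353) = 0.65054.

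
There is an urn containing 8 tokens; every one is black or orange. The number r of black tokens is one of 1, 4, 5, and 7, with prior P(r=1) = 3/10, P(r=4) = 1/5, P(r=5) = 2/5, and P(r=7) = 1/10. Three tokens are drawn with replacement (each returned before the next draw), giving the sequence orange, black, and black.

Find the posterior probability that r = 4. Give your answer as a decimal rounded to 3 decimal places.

For each hypothesis, P(data | H) works out to: P(data | r = 1) = (7/8)(1/8)(1/8) = 0.013672; P(data | r = 4) = (4/8)(4/8)(4/8) = 0.125; P(data | r = 5) = (3/8)(5/8)(5/8) = 0.14648; P(data | r = 7) = (1/8)(7/8)(7/8) = 0.095703.
Weighting by the prior gives 3/10 · 0.013672 = 0.0041016, 1/5 · 0.125 = 0.025, 2/5 · 0.14648 = 0.058594, 1/10 · 0.095703 = 0.0095703; these sum to 0.097266.
Therefore the posterior P(r = 4 | data) = (0.025) / (0.097266) = 0.25703.

0.257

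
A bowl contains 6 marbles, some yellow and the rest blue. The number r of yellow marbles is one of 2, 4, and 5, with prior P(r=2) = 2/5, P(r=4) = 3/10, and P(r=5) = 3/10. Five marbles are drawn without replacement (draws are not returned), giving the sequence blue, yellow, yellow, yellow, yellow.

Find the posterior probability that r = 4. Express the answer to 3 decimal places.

0.286

Under each hypothesis, the probability of the observed sequence is: P(data | r = 2) = (4/6)(2/5)(1/4)(0/3) = 0; P(data | r = 4) = (2/6)(4/5)(3/4)(2/3)(1/2) = 1/15; P(data | r = 5) = (1/6)(5/5)(4/4)(3/3)(2/2) = 1/6.
Multiplying each by its prior: 2/5 · 0 = 0, 3/10 · 1/15 = 1/50, 3/10 · 1/6 = 1/20; these sum to 7/100.
Therefore the posterior P(r = 4 | data) = (1/50) / (7/100) = 2/7.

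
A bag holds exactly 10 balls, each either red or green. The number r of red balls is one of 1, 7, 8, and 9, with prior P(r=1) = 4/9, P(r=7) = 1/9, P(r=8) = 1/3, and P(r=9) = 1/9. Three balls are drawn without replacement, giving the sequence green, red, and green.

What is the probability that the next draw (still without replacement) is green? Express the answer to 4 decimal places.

The likelihood of the observed sequence under each hypothesis: P(data | r = 1) = (9/10)(1/9)(8/8) = 0.1; P(data | r = 7) = (3/10)(7/9)(2/8) = 0.058333; P(data | r = 8) = (2/10)(8/9)(1/8) = 0.022222; P(data | r = 9) = (1/10)(9/9)(0/8) = 0.
Multiplying each by its prior: 4/9 · 0.1 = 0.044444, 1/9 · 0.058333 = 0.0064815, 1/3 · 0.022222 = 0.0074074, 1/9 · 0 = 0; with total 0.058333.
The posterior is then P(r = 1 | data) = 0.7619, P(r = 7 | data) = 0.11111, P(r = 8 | data) = 0.12698, P(r = 9 | data) = 0.
The predictive probability is P(green next | data) = (1)(0.7619) + (1/7)(0.11111) + (0)(0.12698) = 0.77778.

0.7778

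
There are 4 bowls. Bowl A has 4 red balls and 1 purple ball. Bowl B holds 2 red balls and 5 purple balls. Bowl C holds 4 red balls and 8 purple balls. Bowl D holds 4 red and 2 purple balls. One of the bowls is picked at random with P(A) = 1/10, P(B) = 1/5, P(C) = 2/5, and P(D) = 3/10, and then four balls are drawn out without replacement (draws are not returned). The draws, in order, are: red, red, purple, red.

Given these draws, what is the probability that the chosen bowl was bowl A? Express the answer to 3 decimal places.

0.301

Compute the likelihood of the observed sequence for each case: P(data | bowl A) = (4/5)(3/4)(1/3)(2/2) = 0.2; P(data | bowl B) = (2/7)(1/6)(5/5)(0/4) = 0; P(data | bowl C) = (4/12)(3/11)(8/10)(2/9) = 0.016162; P(data | bowl D) = (4/6)(3/5)(2/4)(2/3) = 0.13333.
Multiplying each by its prior: 1/10 · 0.2 = 0.02, 1/5 · 0 = 0, 2/5 · 0.016162 = 0.0064646, 3/10 · 0.13333 = 0.04; summing to 0.066465.
So P(bowl A | data) = (0.02) / (0.066465) = 0.30091.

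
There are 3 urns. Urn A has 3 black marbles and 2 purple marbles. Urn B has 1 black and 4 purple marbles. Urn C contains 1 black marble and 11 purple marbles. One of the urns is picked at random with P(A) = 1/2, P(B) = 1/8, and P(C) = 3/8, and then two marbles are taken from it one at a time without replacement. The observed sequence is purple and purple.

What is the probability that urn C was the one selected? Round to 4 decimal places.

The likelihood of the observed sequence under each hypothesis: P(data | urn A) = (2/5)(1/4) = 1/10; P(data | urn B) = (4/5)(3/4) = 3/5; P(data | urn C) = (11/12)(10/11) = 5/6.
The prior-weighted likelihoods are 1/2 · 1/10 = 1/20, 1/8 · 3/5 = 3/40, 3/8 · 5/6 = 5/16; with total 7/16.
So P(urn C | data) = (5/16) / (7/16) = 5/7.

0.7143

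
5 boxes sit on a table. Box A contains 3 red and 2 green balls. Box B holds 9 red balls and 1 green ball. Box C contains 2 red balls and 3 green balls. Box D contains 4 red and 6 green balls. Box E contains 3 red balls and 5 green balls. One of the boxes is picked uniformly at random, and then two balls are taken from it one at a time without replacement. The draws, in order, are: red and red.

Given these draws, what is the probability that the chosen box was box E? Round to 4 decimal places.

0.0744

The likelihood of the observed sequence under each hypothesis: P(data | box A) = (3/5)(2/4) = 3/10; P(data | box B) = (9/10)(8/9) = 4/5; P(data | box C) = (2/5)(1/4) = 1/10; P(data | box D) = (4/10)(3/9) = 2/15; P(data | box E) = (3/8)(2/7) = 3/28.
Weighting by the prior gives 1/5 · 3/10 = 3/50, 1/5 · 4/5 = 4/25, 1/5 · 1/10 = 1/50, 1/5 · 2/15 = 2/75, 1/5 · 3/28 = 3/140; these sum to 121/420.
Therefore the posterior P(box E | data) = (3/140) / (121/420) = 9/121.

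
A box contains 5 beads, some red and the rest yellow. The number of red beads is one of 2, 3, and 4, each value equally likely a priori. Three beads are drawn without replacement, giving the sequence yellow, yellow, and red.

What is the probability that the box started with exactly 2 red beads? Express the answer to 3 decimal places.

0.667

Compute the likelihood of the observed sequence for each case: P(data | r = 2) = (3/5)(2/4)(2/3) = 1/5; P(data | r = 3) = (2/5)(1/4)(3/3) = 1/10; P(data | r = 4) = (1/5)(0/4) = 0.
The prior-weighted likelihoods are 1/3 · 1/5 = 1/15, 1/3 · 1/10 = 1/30, 1/3 · 0 = 0; with total 1/10.
Hence P(r = 2 | data) = (1/15) / (1/10) = 2/3.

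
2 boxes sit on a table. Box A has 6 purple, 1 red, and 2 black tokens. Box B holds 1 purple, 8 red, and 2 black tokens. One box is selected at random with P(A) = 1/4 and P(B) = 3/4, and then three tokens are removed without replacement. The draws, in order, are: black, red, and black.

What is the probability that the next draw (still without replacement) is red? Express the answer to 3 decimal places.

0.809

Under each hypothesis, the probability of the observed sequence is: P(data | box A) = (2/9)(1/8)(1/7) = 0.0039683; P(data | box B) = (2/11)(8/10)(1/9) = 0.016162.
Weighting by the prior gives 1/4 · 0.0039683 = 0.00099206, 3/4 · 0.016162 = 0.012121; with total 0.013113.
Normalising, the posterior is P(box A | data) = 0.075653, P(box B | data) = 0.92435.
Averaging over the posterior, P(red next | data) = (0)(0.075653) + (7/8)(0.92435) = 0.8088.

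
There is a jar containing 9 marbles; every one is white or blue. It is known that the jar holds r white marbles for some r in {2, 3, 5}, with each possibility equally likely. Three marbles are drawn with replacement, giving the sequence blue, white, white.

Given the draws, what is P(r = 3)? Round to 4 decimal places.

0.2967

Under each hypothesis, the probability of the observed sequence is: P(data | r = 2) = (7/9)(2/9)(2/9) = 0.038409; P(data | r = 3) = (6/9)(3/9)(3/9) = 0.074074; P(data | r = 5) = (4/9)(5/9)(5/9) = 0.13717.
The prior-weighted likelihoods are 1/3 · 0.038409 = 0.012803, 1/3 · 0.074074 = 0.024691, 1/3 · 0.13717 = 0.045725; with total 0.083219.
Hence P(r = 3 | data) = (0.024691) / (0.083219) = 0.2967.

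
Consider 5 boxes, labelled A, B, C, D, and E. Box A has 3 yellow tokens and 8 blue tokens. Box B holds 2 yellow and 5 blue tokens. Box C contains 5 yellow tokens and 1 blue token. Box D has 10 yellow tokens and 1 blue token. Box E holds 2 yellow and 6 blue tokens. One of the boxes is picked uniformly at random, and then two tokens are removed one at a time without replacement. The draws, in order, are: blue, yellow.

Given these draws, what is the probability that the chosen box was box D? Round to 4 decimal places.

0.0979

Under each hypothesis, the probability of the observed sequence is: P(data | box A) = (8/11)(3/10) = 0.21818; P(data | box B) = (5/7)(2/6) = 0.2381; P(data | box C) = (1/6)(5/5) = 0.16667; P(data | box D) = (1/11)(10/10) = 0.090909; P(data | box E) = (6/8)(2/7) = 0.21429.
Weighting by the prior gives 1/5 · 0.21818 = 0.043636, 1/5 · 0.2381 = 0.047619, 1/5 · 0.16667 = 0.033333, 1/5 · 0.090909 = 0.018182, 1/5 · 0.21429 = 0.042857; these sum to 0.18563.
So P(box D | data) = (0.018182) / (0.18563) = 0.097948.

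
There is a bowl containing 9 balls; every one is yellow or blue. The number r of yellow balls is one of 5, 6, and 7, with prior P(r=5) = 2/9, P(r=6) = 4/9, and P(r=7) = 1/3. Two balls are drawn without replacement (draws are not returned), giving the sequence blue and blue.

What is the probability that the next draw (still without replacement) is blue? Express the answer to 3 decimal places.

0.190

Under each hypothesis, the probability of the observed sequence is: P(data | r = 5) = (4/9)(3/8) = 1/6; P(data | r = 6) = (3/9)(2/8) = 1/12; P(data | r = 7) = (2/9)(1/8) = 1/36.
Multiplying each by its prior: 2/9 · 1/6 = 1/27, 4/9 · 1/12 = 1/27, 1/3 · 1/36 = 1/108; summing to 1/12.
Dividing through by the total gives posterior P(r = 5 | data) = 4/9, P(r = 6 | data) = 4/9, P(r = 7 | data) = 1/9.
So P(blue next | data) = Σ P(blue next | H) P(H | data) = (2/7)(4/9) + (1/7)(4/9) + (0)(1/9) = 4/21.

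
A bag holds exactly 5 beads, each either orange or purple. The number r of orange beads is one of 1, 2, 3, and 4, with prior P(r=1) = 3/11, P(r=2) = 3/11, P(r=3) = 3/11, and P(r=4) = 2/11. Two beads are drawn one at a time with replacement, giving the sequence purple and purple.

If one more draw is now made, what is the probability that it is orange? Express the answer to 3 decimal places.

Compute the likelihood of the observed sequence for each case: P(data | r = 1) = (4/5)(4/5) = 16/25; P(data | r = 2) = (3/5)(3/5) = 9/25; P(data | r = 3) = (2/5)(2/5) = 4/25; P(data | r = 4) = (1/5)(1/5) = 1/25.
The prior-weighted likelihoods are 3/11 · 16/25 = 48/275, 3/11 · 9/25 = 27/275, 3/11 · 4/25 = 12/275, 2/11 · 1/25 = 2/275; these sum to 89/275.
Normalising, the posterior is P(r = 1 | data) = 48/89, P(r = 2 | data) = 27/89, P(r = 3 | data) = 12/89, P(r = 4 | data) = 2/89.
So P(orange next | data) = Σ P(orange next | H) P(H | data) = (1/5)(48/89) + (2/5)(27/89) + (3/5)(12/89) + (4/5)(2/89) = 146/445.

0.328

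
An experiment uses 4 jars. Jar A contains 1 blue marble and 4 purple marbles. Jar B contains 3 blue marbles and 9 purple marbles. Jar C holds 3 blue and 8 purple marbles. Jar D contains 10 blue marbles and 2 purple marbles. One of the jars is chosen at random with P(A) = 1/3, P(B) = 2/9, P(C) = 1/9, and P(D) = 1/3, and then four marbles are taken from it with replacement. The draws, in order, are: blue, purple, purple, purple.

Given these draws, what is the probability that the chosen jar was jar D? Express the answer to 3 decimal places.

Compute the likelihood of the observed sequence for each case: P(data | jar A) = (1/5)(4/5)(4/5)(4/5) = 0.1024; P(data | jar B) = (3/12)(9/12)(9/12)(9/12) = 0.10547; P(data | jar C) = (3/11)(8/11)(8/11)(8/11) = 0.10491; P(data | jar D) = (10/12)(2/12)(2/12)(2/12) = 0.003858.
Multiplying each by its prior: 1/3 · 0.1024 = 0.034133, 2/9 · 0.10547 = 0.023438, 1/9 · 0.10491 = 0.011657, 1/3 · 0.003858 = 0.001286; with total 0.070514.
Therefore the posterior P(jar D | data) = (0.001286) / (0.070514) = 0.018238.

0.018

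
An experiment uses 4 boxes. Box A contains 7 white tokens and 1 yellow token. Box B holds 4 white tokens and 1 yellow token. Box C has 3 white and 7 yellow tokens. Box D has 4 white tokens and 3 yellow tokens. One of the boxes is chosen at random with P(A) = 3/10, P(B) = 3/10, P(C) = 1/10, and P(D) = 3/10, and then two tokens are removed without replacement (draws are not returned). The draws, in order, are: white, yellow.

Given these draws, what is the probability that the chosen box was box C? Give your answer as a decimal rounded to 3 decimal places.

0.113

Under each hypothesis, the probability of the observed sequence is: P(data | box A) = (7/8)(1/7) = 0.125; P(data | box B) = (4/5)(1/4) = 0.2; P(data | box C) = (3/10)(7/9) = 0.23333; P(data | box D) = (4/7)(3/6) = 0.28571.
The prior-weighted likelihoods are 3/10 · 0.125 = 0.0375, 3/10 · 0.2 = 0.06, 1/10 · 0.23333 = 0.023333, 3/10 · 0.28571 = 0.085714; these sum to 0.20655.
By Bayes' rule, P(box C | data) = (0.023333) / (0.20655) = 0.11297.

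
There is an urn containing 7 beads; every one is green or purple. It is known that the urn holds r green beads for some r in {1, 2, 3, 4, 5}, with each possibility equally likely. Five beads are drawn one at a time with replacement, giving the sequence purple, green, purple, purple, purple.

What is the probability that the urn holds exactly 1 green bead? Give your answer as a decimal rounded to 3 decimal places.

Compute the likelihood of the observed sequence for each case: P(data | r = 1) = (6/7)(1/7)(6/7)(6/7)(6/7) = 0.077111; P(data | r = 2) = (5/7)(2/7)(5/7)(5/7)(5/7) = 0.074374; P(data | r = 3) = (4/7)(3/7)(4/7)(4/7)(4/7) = 0.045695; P(data | r = 4) = (3/7)(4/7)(3/7)(3/7)(3/7) = 0.019278; P(data | r = 5) = (2/7)(5/7)(2/7)(2/7)(2/7) = 0.0047599.
Weighting by the prior gives 1/5 · 0.077111 = 0.015422, 1/5 · 0.074374 = 0.014875, 1/5 · 0.045695 = 0.009139, 1/5 · 0.019278 = 0.0038555, 1/5 · 0.0047599 = 0.00095198; with total 0.044243.
Therefore the posterior P(r = 1 | data) = (0.015422) / (0.044243) = 0.34857.

0.349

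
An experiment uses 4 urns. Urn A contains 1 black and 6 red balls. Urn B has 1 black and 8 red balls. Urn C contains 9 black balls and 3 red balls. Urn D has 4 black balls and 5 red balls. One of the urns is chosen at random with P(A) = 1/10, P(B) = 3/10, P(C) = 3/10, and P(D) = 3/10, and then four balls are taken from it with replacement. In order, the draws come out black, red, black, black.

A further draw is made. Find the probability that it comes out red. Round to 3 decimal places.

Under each hypothesis, the probability of the observed sequence is: P(data | urn A) = (1/7)(6/7)(1/7)(1/7) = 0.002499; P(data | urn B) = (1/9)(8/9)(1/9)(1/9) = 0.0012193; P(data | urn C) = (9/12)(3/12)(9/12)(9/12) = 0.10547; P(data | urn D) = (4/9)(5/9)(4/9)(4/9) = 0.048773.
Weighting by the prior gives 1/10 · 0.002499 = 0.0002499, 3/10 · 0.0012193 = 0.0003658, 3/10 · 0.10547 = 0.031641, 3/10 · 0.048773 = 0.014632; with total 0.046888.
The posterior is then P(urn A | data) = 0.0053296, P(urn B | data) = 0.0078015, P(urn C | data) = 0.67481, P(urn D | data) = 0.31206.
The predictive probability is P(red next | data) = (6/7)(0.0053296) + (8/9)(0.0078015) + (1/4)(0.67481) + (5/9)(0.31206) = 0.35357.

0.354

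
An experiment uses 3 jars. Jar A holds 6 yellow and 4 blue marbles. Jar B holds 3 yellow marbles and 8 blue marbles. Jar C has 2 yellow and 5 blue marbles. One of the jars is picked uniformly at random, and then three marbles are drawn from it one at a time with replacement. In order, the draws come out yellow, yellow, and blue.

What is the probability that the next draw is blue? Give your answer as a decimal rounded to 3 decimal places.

0.541

Compute the likelihood of the observed sequence for each case: P(data | jar A) = (6/10)(6/10)(4/10) = 0.144; P(data | jar B) = (3/11)(3/11)(8/11) = 0.054095; P(data | jar C) = (2/7)(2/7)(5/7) = 0.058309.
Weighting by the prior gives 1/3 · 0.144 = 0.048, 1/3 · 0.054095 = 0.018032, 1/3 · 0.058309 = 0.019436; these sum to 0.085468.
Dividing through by the total gives posterior P(jar A | data) = 0.56161, P(jar B | data) = 0.21097, P(jar C | data) = 0.22741.
Averaging over the posterior, P(blue next | data) = (2/5)(0.56161) + (8/11)(0.21097) + (5/7)(0.22741) = 0.54052.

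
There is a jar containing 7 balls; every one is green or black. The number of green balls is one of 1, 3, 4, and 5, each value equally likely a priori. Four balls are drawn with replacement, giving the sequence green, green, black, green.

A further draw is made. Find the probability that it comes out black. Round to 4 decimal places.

Under each hypothesis, the probability of the observed sequence is: P(data | r = 1) = (1/7)(1/7)(6/7)(1/7) = 0.002499; P(data | r = 3) = (3/7)(3/7)(4/7)(3/7) = 0.044981; P(data | r = 4) = (4/7)(4/7)(3/7)(4/7) = 0.079967; P(data | r = 5) = (5/7)(5/7)(2/7)(5/7) = 0.10412.
Multiplying each by its prior: 1/4 · 0.002499 = 0.00062474, 1/4 · 0.044981 = 0.011245, 1/4 · 0.079967 = 0.019992, 1/4 · 0.10412 = 0.026031; with total 0.057893.
The posterior is then P(r = 1 | data) = 0.010791, P(r = 3 | data) = 0.19424, P(r = 4 | data) = 0.34532, P(r = 5 | data) = 0.44964.
So P(black next | data) = Σ P(black next | H) P(H | data) = (6/7)(0.010791) + (4/7)(0.19424) + (3/7)(0.34532) + (2/7)(0.44964) = 0.39671.

0.3967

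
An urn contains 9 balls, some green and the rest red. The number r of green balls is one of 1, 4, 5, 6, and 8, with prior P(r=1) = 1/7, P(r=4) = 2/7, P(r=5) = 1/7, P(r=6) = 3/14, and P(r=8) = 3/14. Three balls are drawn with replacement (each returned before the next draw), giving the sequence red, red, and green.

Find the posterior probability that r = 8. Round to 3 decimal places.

0.027

Under each hypothesis, the probability of the observed sequence is: P(data | r = 1) = (8/9)(8/9)(1/9) = 0.087791; P(data | r = 4) = (5/9)(5/9)(4/9) = 0.13717; P(data | r = 5) = (4/9)(4/9)(5/9) = 0.10974; P(data | r = 6) = (3/9)(3/9)(6/9) = 0.074074; P(data | r = 8) = (1/9)(1/9)(8/9) = 0.010974.
The prior-weighted likelihoods are 1/7 · 0.087791 = 0.012542, 2/7 · 0.13717 = 0.039193, 1/7 · 0.10974 = 0.015677, 3/14 · 0.074074 = 0.015873, 3/14 · 0.010974 = 0.0023516; with total 0.085636.
Hence P(r = 8 | data) = (0.0023516) / (0.085636) = 0.02746.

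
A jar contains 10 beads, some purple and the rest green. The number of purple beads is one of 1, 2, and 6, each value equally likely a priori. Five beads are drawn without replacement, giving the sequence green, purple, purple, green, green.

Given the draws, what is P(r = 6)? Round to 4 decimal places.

For each hypothesis, P(data | H) works out to: P(data | r = 1) = (9/10)(1/9)(0/8) = 0; P(data | r = 2) = (8/10)(2/9)(1/8)(7/7)(6/6) = 0.022222; P(data | r = 6) = (4/10)(6/9)(5/8)(3/7)(2/6) = 0.02381.
Multiplying each by its prior: 1/3 · 0 = 0, 1/3 · 0.022222 = 0.0074074, 1/3 · 0.02381 = 0.0079365; these sum to 0.015344.
So P(r = 6 | data) = (0.0079365) / (0.015344) = 0.51724.

0.5172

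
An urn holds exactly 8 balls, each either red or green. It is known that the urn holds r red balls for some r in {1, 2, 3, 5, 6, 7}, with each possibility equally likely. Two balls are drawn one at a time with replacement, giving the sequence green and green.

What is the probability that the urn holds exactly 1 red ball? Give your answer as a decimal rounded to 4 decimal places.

0.3952

For each hypothesis, P(data | H) works out to: P(data | r = 1) = (7/8)(7/8) = 49/64; P(data | r = 2) = (6/8)(6/8) = 9/16; P(data | r = 3) = (5/8)(5/8) = 25/64; P(data | r = 5) = (3/8)(3/8) = 9/64; P(data | r = 6) = (2/8)(2/8) = 1/16; P(data | r = 7) = (1/8)(1/8) = 1/64.
The prior-weighted likelihoods are 1/6 · 49/64 = 49/384, 1/6 · 9/16 = 3/32, 1/6 · 25/64 = 25/384, 1/6 · 9/64 = 3/128, 1/6 · 1/16 = 1/96, 1/6 · 1/64 = 1/384; these sum to 31/96.
Hence P(r = 1 | data) = (49/384) / (31/96) = 49/124.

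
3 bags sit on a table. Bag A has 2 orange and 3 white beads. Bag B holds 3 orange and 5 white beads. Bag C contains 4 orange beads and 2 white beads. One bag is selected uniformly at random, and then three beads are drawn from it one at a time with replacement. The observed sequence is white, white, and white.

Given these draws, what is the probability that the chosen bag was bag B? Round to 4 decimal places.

0.4911

Compute the likelihood of the observed sequence for each case: P(data | bag A) = (3/5)(3/5)(3/5) = 0.216; P(data | bag B) = (5/8)(5/8)(5/8) = 0.24414; P(data | bag C) = (2/6)(2/6)(2/6) = 0.037037.
Multiplying each by its prior: 1/3 · 0.216 = 0.072, 1/3 · 0.24414 = 0.08138, 1/3 · 0.037037 = 0.012346; these sum to 0.16573.
So P(bag B | data) = (0.08138) / (0.16573) = 0.49105.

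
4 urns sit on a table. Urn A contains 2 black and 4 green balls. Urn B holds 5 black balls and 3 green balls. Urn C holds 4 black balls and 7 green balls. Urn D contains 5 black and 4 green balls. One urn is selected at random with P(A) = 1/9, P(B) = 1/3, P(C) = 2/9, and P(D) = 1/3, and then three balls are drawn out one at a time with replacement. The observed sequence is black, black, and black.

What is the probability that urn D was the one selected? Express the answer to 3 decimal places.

Under each hypothesis, the probability of the observed sequence is: P(data | urn A) = (2/6)(2/6)(2/6) = 0.037037; P(data | urn B) = (5/8)(5/8)(5/8) = 0.24414; P(data | urn C) = (4/11)(4/11)(4/11) = 0.048084; P(data | urn D) = (5/9)(5/9)(5/9) = 0.17147.
The prior-weighted likelihoods are 1/9 · 0.037037 = 0.0041152, 1/3 · 0.24414 = 0.08138, 2/9 · 0.048084 = 0.010685, 1/3 · 0.17147 = 0.057156; these sum to 0.15334.
Hence P(urn D | data) = (0.057156) / (0.15334) = 0.37275.

0.373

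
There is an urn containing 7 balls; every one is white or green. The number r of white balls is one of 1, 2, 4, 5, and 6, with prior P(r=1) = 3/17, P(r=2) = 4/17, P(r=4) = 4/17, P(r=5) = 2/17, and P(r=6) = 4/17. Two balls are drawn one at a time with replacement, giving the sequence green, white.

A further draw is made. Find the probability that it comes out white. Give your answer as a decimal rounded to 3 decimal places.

Under each hypothesis, the probability of the observed sequence is: P(data | r = 1) = (6/7)(1/7) = 6/49; P(data | r = 2) = (5/7)(2/7) = 10/49; P(data | r = 4) = (3/7)(4/7) = 12/49; P(data | r = 5) = (2/7)(5/7) = 10/49; P(data | r = 6) = (1/7)(6/7) = 6/49.
Multiplying each by its prior: 3/17 · 6/49 = 18/833, 4/17 · 10/49 = 40/833, 4/17 · 12/49 = 48/833, 2/17 · 10/49 = 20/833, 4/17 · 6/49 = 24/833; summing to 150/833.
Normalising, the posterior is P(r = 1 | data) = 3/25, P(r = 2 | data) = 4/15, P(r = 4 | data) = 8/25, P(r = 5 | data) = 2/15, P(r = 6 | data) = 4/25.
Averaging over the posterior, P(white next | data) = (1/7)(3/25) + (2/7)(4/15) + (4/7)(8/25) + (5/7)(2/15) + (6/7)(4/25) = 89/175.

0.509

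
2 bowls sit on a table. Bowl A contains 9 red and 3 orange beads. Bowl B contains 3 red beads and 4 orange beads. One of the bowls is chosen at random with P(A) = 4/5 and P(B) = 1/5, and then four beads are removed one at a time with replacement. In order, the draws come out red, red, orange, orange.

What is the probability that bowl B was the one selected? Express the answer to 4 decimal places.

Compute the likelihood of the observed sequence for each case: P(data | bowl A) = (9/12)(9/12)(3/12)(3/12) = 0.035156; P(data | bowl B) = (3/7)(3/7)(4/7)(4/7) = 0.059975.
Multiplying each by its prior: 4/5 · 0.035156 = 0.028125, 1/5 · 0.059975 = 0.011995; summing to 0.04012.
Hence P(bowl B | data) = (0.011995) / (0.04012) = 0.29898.

0.2990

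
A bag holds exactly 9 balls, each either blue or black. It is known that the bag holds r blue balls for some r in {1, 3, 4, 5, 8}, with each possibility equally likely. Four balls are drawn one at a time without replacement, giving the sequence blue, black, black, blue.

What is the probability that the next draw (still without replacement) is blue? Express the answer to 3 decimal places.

0.418

Compute the likelihood of the observed sequence for each case: P(data | r = 1) = (1/9)(8/8)(7/7)(0/6) = 0; P(data | r = 3) = (3/9)(6/8)(5/7)(2/6) = 5/84; P(data | r = 4) = (4/9)(5/8)(4/7)(3/6) = 5/63; P(data | r = 5) = (5/9)(4/8)(3/7)(4/6) = 5/63; P(data | r = 8) = (8/9)(1/8)(0/7) = 0.
Weighting by the prior gives 1/5 · 0 = 0, 1/5 · 5/84 = 1/84, 1/5 · 5/63 = 1/63, 1/5 · 5/63 = 1/63, 1/5 · 0 = 0; summing to 11/252.
Dividing through by the total gives posterior P(r = 1 | data) = 0, P(r = 3 | data) = 3/11, P(r = 4 | data) = 4/11, P(r = 5 | data) = 4/11, P(r = 8 | data) = 0.
So P(blue next | data) = Σ P(blue next | H) P(H | data) = (1/5)(3/11) + (2/5)(4/11) + (3/5)(4/11) = 23/55.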